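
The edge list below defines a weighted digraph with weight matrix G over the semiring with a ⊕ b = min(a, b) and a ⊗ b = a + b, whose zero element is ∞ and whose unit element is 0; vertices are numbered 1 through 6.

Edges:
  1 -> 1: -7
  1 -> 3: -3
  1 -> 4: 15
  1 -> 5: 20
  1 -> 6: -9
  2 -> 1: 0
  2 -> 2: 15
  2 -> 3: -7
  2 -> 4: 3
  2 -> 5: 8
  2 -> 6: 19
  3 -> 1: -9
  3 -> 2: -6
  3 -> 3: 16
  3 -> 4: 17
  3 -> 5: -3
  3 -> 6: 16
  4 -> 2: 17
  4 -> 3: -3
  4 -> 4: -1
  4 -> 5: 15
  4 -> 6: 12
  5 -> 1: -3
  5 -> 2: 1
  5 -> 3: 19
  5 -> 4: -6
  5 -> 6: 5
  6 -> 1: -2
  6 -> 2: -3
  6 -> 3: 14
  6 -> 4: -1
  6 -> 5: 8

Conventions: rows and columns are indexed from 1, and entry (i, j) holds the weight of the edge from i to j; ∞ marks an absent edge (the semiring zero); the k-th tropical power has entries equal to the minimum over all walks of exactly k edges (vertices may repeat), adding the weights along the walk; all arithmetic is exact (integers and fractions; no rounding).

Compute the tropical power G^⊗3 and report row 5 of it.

G^⊗2:
  [-14, -12, -10, -10, -6, -16]
  [-16, -13, -3, 2, -10, -9]
  [-16, -2, -13, -9, 2, -18]
  [-12, -9, -4, -2, -6, 11]
  [-10, 2, -9, -7, 9, -12]
  [-9, 8, -10, -2, 5, -11]
G^⊗3:
  [-21, -19, -19, -17, -13, -23]
  [-23, -12, -20, -16, -6, -25]
  [-23, -21, -19, -19, -16, -25]
  [-19, -10, -16, -12, -7, -21]
  [-18, -15, -13, -13, -12, -19]
  [-19, -16, -12, -12, -13, -18]
Answer: row 5 of G^⊗3 = [-18, -15, -13, -13, -12, -19]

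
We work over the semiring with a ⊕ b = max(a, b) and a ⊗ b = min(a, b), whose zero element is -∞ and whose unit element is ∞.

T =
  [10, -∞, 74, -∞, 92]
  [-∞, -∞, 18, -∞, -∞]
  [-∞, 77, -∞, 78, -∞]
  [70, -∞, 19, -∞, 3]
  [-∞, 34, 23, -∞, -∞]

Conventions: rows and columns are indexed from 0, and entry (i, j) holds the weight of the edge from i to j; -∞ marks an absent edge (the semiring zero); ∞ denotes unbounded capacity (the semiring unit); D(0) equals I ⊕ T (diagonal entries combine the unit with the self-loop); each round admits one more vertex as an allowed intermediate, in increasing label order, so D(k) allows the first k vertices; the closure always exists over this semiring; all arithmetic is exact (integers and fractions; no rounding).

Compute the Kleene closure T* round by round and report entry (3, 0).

D(0):
  [∞, -∞, 74, -∞, 92]
  [-∞, ∞, 18, -∞, -∞]
  [-∞, 77, ∞, 78, -∞]
  [70, -∞, 19, ∞, 3]
  [-∞, 34, 23, -∞, ∞]
D(1):
  [∞, -∞, 74, -∞, 92]
  [-∞, ∞, 18, -∞, -∞]
  [-∞, 77, ∞, 78, -∞]
  [70, -∞, 70, ∞, 70]
  [-∞, 34, 23, -∞, ∞]
D(2):
  [∞, -∞, 74, -∞, 92]
  [-∞, ∞, 18, -∞, -∞]
  [-∞, 77, ∞, 78, -∞]
  [70, -∞, 70, ∞, 70]
  [-∞, 34, 23, -∞, ∞]
D(3):
  [∞, 74, 74, 74, 92]
  [-∞, ∞, 18, 18, -∞]
  [-∞, 77, ∞, 78, -∞]
  [70, 70, 70, ∞, 70]
  [-∞, 34, 23, 23, ∞]
D(4):
  [∞, 74, 74, 74, 92]
  [18, ∞, 18, 18, 18]
  [70, 77, ∞, 78, 70]
  [70, 70, 70, ∞, 70]
  [23, 34, 23, 23, ∞]
D(5):
  [∞, 74, 74, 74, 92]
  [18, ∞, 18, 18, 18]
  [70, 77, ∞, 78, 70]
  [70, 70, 70, ∞, 70]
  [23, 34, 23, 23, ∞]
Answer: T*[3][0] = 70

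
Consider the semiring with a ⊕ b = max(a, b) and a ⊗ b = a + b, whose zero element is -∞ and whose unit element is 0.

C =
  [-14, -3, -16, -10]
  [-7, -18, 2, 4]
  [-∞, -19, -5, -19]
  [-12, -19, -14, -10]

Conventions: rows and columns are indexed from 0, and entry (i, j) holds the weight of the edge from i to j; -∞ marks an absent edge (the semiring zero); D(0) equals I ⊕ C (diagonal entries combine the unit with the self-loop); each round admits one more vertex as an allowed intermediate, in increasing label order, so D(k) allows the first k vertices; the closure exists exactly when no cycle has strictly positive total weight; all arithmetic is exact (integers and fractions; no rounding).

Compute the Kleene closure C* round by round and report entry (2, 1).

D(0):
  [0, -3, -16, -10]
  [-7, 0, 2, 4]
  [-∞, -19, 0, -19]
  [-12, -19, -14, 0]
D(1):
  [0, -3, -16, -10]
  [-7, 0, 2, 4]
  [-∞, -19, 0, -19]
  [-12, -15, -14, 0]
D(2):
  [0, -3, -1, 1]
  [-7, 0, 2, 4]
  [-26, -19, 0, -15]
  [-12, -15, -13, 0]
D(3):
  [0, -3, -1, 1]
  [-7, 0, 2, 4]
  [-26, -19, 0, -15]
  [-12, -15, -13, 0]
D(4):
  [0, -3, -1, 1]
  [-7, 0, 2, 4]
  [-26, -19, 0, -15]
  [-12, -15, -13, 0]
Answer: C*[2][1] = -19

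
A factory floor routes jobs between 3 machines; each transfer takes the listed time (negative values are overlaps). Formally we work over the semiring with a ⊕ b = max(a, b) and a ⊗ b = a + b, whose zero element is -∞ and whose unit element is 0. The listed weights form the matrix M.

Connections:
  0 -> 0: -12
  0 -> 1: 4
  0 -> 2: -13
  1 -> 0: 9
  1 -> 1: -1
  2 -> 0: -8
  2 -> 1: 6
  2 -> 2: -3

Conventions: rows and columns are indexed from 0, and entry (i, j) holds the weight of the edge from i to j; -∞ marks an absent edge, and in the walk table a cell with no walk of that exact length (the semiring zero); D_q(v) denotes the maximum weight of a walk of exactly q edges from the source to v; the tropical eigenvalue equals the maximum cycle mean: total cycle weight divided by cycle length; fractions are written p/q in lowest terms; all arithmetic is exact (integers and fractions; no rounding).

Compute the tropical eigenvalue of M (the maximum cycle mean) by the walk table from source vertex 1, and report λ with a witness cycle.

q=0: [-∞, 0, -∞]
q=1: [9, -1, -∞]
q=2: [8, 13, -4]
q=3: [22, 12, -5]
Optimal cycle mean attained by: cycle 0->1->0, total 4 + 9, length 2.
Answer: λ = 13/2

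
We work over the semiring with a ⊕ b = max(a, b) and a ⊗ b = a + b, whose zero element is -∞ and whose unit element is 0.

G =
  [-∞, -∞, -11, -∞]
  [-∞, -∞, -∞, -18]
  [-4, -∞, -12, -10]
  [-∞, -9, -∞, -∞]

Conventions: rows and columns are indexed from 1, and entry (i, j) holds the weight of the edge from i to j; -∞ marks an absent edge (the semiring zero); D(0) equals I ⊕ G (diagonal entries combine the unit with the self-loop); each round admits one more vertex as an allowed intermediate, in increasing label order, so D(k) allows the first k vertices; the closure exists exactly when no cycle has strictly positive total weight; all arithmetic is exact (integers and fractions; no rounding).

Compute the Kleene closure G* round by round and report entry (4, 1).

D(0):
  [0, -∞, -11, -∞]
  [-∞, 0, -∞, -18]
  [-4, -∞, 0, -10]
  [-∞, -9, -∞, 0]
D(1):
  [0, -∞, -11, -∞]
  [-∞, 0, -∞, -18]
  [-4, -∞, 0, -10]
  [-∞, -9, -∞, 0]
D(2):
  [0, -∞, -11, -∞]
  [-∞, 0, -∞, -18]
  [-4, -∞, 0, -10]
  [-∞, -9, -∞, 0]
D(3):
  [0, -∞, -11, -21]
  [-∞, 0, -∞, -18]
  [-4, -∞, 0, -10]
  [-∞, -9, -∞, 0]
D(4):
  [0, -30, -11, -21]
  [-∞, 0, -∞, -18]
  [-4, -19, 0, -10]
  [-∞, -9, -∞, 0]
Answer: G*[4][1] = -∞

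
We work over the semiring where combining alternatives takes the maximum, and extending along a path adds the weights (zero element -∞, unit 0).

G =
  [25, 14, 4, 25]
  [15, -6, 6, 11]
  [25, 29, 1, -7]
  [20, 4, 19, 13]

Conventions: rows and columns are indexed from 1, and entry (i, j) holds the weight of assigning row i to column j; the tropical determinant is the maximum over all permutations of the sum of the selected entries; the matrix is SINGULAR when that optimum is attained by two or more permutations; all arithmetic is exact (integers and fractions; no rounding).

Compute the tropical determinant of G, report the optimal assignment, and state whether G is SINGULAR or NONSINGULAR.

σ = (1, 2, 3, 4): 25 + (-6) + 1 + 13 = 33
σ = (1, 2, 4, 3): 25 + (-6) + (-7) + 19 = 31
σ = (1, 3, 2, 4): 25 + 6 + 29 + 13 = 73
σ = (1, 3, 4, 2): 25 + 6 + (-7) + 4 = 28
σ = (1, 4, 2, 3): 25 + 11 + 29 + 19 = 84
σ = (1, 4, 3, 2): 25 + 11 + 1 + 4 = 41
σ = (2, 1, 3, 4): 14 + 15 + 1 + 13 = 43
σ = (2, 1, 4, 3): 14 + 15 + (-7) + 19 = 41
σ = (2, 3, 1, 4): 14 + 6 + 25 + 13 = 58
σ = (2, 3, 4, 1): 14 + 6 + (-7) + 20 = 33
σ = (2, 4, 1, 3): 14 + 11 + 25 + 19 = 69
σ = (2, 4, 3, 1): 14 + 11 + 1 + 20 = 46
σ = (3, 1, 2, 4): 4 + 15 + 29 + 13 = 61
σ = (3, 1, 4, 2): 4 + 15 + (-7) + 4 = 16
σ = (3, 2, 1, 4): 4 + (-6) + 25 + 13 = 36
σ = (3, 2, 4, 1): 4 + (-6) + (-7) + 20 = 11
σ = (3, 4, 1, 2): 4 + 11 + 25 + 4 = 44
σ = (3, 4, 2, 1): 4 + 11 + 29 + 20 = 64
σ = (4, 1, 2, 3): 25 + 15 + 29 + 19 = 88
σ = (4, 1, 3, 2): 25 + 15 + 1 + 4 = 45
σ = (4, 2, 1, 3): 25 + (-6) + 25 + 19 = 63
σ = (4, 2, 3, 1): 25 + (-6) + 1 + 20 = 40
σ = (4, 3, 1, 2): 25 + 6 + 25 + 4 = 60
σ = (4, 3, 2, 1): 25 + 6 + 29 + 20 = 80
Optimal value attained by: σ = (4, 1, 2, 3).
Answer: det⊕(G) = 88; verdict: NONSINGULAR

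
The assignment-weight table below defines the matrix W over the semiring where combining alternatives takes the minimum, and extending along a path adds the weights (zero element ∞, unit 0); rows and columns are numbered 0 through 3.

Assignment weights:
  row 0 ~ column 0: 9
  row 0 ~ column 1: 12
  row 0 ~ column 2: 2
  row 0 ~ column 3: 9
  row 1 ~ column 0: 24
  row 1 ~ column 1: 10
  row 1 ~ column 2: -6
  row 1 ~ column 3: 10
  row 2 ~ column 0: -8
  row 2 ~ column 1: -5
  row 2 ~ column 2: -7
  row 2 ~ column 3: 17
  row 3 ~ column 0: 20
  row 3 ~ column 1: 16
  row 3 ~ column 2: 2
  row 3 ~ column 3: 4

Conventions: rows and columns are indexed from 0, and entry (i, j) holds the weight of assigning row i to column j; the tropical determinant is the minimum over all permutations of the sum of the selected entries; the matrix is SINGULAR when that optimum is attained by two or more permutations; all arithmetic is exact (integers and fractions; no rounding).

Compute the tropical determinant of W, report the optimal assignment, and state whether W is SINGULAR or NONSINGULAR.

σ = (0, 1, 2, 3): 9 + 10 + (-7) + 4 = 16
σ = (0, 1, 3, 2): 9 + 10 + 17 + 2 = 38
σ = (0, 2, 1, 3): 9 + (-6) + (-5) + 4 = 2
σ = (0, 2, 3, 1): 9 + (-6) + 17 + 16 = 36
σ = (0, 3, 1, 2): 9 + 10 + (-5) + 2 = 16
σ = (0, 3, 2, 1): 9 + 10 + (-7) + 16 = 28
σ = (1, 0, 2, 3): 12 + 24 + (-7) + 4 = 33
σ = (1, 0, 3, 2): 12 + 24 + 17 + 2 = 55
σ = (1, 2, 0, 3): 12 + (-6) + (-8) + 4 = 2
σ = (1, 2, 3, 0): 12 + (-6) + 17 + 20 = 43
σ = (1, 3, 0, 2): 12 + 10 + (-8) + 2 = 16
σ = (1, 3, 2, 0): 12 + 10 + (-7) + 20 = 35
σ = (2, 0, 1, 3): 2 + 24 + (-5) + 4 = 25
σ = (2, 0, 3, 1): 2 + 24 + 17 + 16 = 59
σ = (2, 1, 0, 3): 2 + 10 + (-8) + 4 = 8
σ = (2, 1, 3, 0): 2 + 10 + 17 + 20 = 49
σ = (2, 3, 0, 1): 2 + 10 + (-8) + 16 = 20
σ = (2, 3, 1, 0): 2 + 10 + (-5) + 20 = 27
σ = (3, 0, 1, 2): 9 + 24 + (-5) + 2 = 30
σ = (3, 0, 2, 1): 9 + 24 + (-7) + 16 = 42
σ = (3, 1, 0, 2): 9 + 10 + (-8) + 2 = 13
σ = (3, 1, 2, 0): 9 + 10 + (-7) + 20 = 32
σ = (3, 2, 0, 1): 9 + (-6) + (-8) + 16 = 11
σ = (3, 2, 1, 0): 9 + (-6) + (-5) + 20 = 18
Optimal value attained by: σ = (0, 2, 1, 3).
Answer: det⊕(W) = 2; verdict: SINGULAR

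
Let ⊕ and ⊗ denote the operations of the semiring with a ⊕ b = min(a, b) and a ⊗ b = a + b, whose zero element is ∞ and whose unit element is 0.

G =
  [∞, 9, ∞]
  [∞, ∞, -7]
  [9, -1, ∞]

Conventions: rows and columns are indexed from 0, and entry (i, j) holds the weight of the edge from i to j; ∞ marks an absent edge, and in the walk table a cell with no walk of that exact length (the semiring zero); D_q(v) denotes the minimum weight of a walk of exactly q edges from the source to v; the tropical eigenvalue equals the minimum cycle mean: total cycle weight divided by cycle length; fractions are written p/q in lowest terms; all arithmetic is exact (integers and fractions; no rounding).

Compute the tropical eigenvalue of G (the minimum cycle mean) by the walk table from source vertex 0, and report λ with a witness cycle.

q=0: [0, ∞, ∞]
q=1: [∞, 9, ∞]
q=2: [∞, ∞, 2]
q=3: [11, 1, ∞]
Optimal cycle mean attained by: cycle 1->2->1, total (-7) + (-1), length 2.
Answer: λ = -4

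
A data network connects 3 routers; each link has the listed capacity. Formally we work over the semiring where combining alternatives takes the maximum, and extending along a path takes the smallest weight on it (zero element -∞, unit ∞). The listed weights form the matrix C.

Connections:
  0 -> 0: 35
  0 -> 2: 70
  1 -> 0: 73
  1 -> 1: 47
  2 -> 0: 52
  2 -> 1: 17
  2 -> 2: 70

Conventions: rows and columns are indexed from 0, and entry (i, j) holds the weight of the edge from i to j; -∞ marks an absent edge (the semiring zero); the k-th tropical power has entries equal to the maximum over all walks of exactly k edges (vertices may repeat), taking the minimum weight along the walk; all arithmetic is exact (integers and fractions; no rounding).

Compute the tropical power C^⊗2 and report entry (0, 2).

C^⊗2:
  [52, 17, 70]
  [47, 47, 70]
  [52, 17, 70]
Key observation: the optimum is the walk 0->2->2, with weight 70 min 70 = 70.
Optimal value attained by: walk 0->2->2.
Answer: (C^⊗2)[0][2] = 70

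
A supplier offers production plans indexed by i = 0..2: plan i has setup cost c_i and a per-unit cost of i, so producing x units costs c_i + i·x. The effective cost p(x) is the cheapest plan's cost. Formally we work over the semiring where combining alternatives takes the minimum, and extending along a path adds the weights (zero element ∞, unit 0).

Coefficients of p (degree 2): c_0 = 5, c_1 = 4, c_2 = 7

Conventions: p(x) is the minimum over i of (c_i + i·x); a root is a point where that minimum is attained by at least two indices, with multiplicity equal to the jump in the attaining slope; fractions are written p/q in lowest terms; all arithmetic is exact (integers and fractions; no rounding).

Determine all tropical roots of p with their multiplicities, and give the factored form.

hull edge (i=0, c=5) to (i=1, c=4): slope -1, span 1
hull edge (i=1, c=4) to (i=2, c=7): slope 3, span 1
Factored form: p(x) = 7 ⊗ (x ⊕ (-3)) ⊗ (x ⊕ 1)
Answer: roots = -3 (mult 1), 1 (mult 1)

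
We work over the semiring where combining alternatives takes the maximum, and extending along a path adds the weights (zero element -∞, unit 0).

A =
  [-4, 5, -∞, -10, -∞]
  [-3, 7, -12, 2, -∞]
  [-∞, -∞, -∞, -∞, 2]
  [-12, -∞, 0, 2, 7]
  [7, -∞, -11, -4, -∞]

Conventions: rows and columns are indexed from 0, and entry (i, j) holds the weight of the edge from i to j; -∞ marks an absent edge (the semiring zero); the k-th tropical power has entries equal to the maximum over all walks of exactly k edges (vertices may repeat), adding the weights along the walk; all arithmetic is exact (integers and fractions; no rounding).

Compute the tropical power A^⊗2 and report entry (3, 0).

A^⊗2:
  [2, 12, -7, 7, -3]
  [4, 14, 2, 9, 9]
  [9, -∞, -9, -2, -∞]
  [14, -7, 2, 4, 9]
  [3, 12, -4, -2, 3]
Key observation: the optimum is the walk 3->4->0, with weight 7 + 7 = 14.
Optimal value attained by: walk 3->4->0.
Answer: (A^⊗2)[3][0] = 14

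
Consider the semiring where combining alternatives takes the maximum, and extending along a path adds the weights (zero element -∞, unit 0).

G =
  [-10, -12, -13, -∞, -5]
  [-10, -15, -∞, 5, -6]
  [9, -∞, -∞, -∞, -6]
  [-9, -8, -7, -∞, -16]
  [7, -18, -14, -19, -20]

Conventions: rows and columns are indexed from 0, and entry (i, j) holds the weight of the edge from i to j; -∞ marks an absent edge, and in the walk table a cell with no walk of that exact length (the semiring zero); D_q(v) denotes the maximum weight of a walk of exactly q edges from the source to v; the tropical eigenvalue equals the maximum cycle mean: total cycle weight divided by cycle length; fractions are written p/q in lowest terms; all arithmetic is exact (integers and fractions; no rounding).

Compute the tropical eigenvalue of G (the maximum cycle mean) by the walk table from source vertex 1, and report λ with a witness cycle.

q=0: [-∞, 0, -∞, -∞, -∞]
q=1: [-10, -15, -∞, 5, -6]
q=2: [1, -3, -2, -10, -11]
q=3: [7, -11, -12, 2, -4]
q=4: [3, -5, -5, -6, 2]
q=5: [9, -9, -10, 0, -2]
Optimal cycle mean attained by: cycle 0->4->0, total (-5) + 7, length 2.
Answer: λ = 1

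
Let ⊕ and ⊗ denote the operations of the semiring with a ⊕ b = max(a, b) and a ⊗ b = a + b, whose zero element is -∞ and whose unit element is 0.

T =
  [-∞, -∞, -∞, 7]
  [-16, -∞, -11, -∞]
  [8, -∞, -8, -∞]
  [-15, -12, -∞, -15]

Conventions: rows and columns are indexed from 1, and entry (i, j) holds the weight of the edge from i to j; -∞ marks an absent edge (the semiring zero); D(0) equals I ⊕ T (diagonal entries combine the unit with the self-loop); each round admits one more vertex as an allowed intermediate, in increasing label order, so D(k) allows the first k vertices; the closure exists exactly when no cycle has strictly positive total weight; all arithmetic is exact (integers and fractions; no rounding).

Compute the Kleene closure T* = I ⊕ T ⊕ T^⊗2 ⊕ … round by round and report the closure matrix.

D(0):
  [0, -∞, -∞, 7]
  [-16, 0, -11, -∞]
  [8, -∞, 0, -∞]
  [-15, -12, -∞, 0]
D(1):
  [0, -∞, -∞, 7]
  [-16, 0, -11, -9]
  [8, -∞, 0, 15]
  [-15, -12, -∞, 0]
D(2):
  [0, -∞, -∞, 7]
  [-16, 0, -11, -9]
  [8, -∞, 0, 15]
  [-15, -12, -23, 0]
D(3):
  [0, -∞, -∞, 7]
  [-3, 0, -11, 4]
  [8, -∞, 0, 15]
  [-15, -12, -23, 0]
D(4):
  [0, -5, -16, 7]
  [-3, 0, -11, 4]
  [8, 3, 0, 15]
  [-15, -12, -23, 0]
Answer: T* = [[0, -5, -16, 7], [-3, 0, -11, 4], [8, 3, 0, 15], [-15, -12, -23, 0]]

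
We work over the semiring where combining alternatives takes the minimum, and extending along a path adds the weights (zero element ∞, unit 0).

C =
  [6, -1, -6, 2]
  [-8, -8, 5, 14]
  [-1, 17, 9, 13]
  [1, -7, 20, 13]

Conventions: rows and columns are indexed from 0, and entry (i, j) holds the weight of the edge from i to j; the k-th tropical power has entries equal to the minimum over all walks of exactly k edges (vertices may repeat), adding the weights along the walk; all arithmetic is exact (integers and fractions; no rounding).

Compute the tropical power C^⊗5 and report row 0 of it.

C^⊗2:
  [-9, -9, 0, 7]
  [-16, -16, -14, -6]
  [5, -2, -7, 1]
  [-15, -15, -5, 3]
C^⊗3:
  [-17, -17, -15, -7]
  [-24, -24, -22, -14]
  [-10, -10, -1, 6]
  [-23, -23, -21, -13]
C^⊗4:
  [-25, -25, -23, -15]
  [-32, -32, -30, -22]
  [-18, -18, -16, -8]
  [-31, -31, -29, -21]
C^⊗5:
  [-33, -33, -31, -23]
  [-40, -40, -38, -30]
  [-26, -26, -24, -16]
  [-39, -39, -37, -29]
Answer: row 0 of C^⊗5 = [-33, -33, -31, -23]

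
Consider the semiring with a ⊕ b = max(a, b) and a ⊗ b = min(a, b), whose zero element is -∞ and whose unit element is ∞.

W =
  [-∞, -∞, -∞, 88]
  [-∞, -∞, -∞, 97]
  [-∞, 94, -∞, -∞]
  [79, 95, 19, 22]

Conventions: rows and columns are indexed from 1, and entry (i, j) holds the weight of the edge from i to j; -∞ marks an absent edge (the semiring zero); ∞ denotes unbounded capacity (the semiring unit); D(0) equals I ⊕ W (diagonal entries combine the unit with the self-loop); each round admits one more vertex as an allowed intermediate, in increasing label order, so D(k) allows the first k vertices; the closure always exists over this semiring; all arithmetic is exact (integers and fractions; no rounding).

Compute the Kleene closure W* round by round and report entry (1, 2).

D(0):
  [∞, -∞, -∞, 88]
  [-∞, ∞, -∞, 97]
  [-∞, 94, ∞, -∞]
  [79, 95, 19, ∞]
D(1):
  [∞, -∞, -∞, 88]
  [-∞, ∞, -∞, 97]
  [-∞, 94, ∞, -∞]
  [79, 95, 19, ∞]
D(2):
  [∞, -∞, -∞, 88]
  [-∞, ∞, -∞, 97]
  [-∞, 94, ∞, 94]
  [79, 95, 19, ∞]
D(3):
  [∞, -∞, -∞, 88]
  [-∞, ∞, -∞, 97]
  [-∞, 94, ∞, 94]
  [79, 95, 19, ∞]
D(4):
  [∞, 88, 19, 88]
  [79, ∞, 19, 97]
  [79, 94, ∞, 94]
  [79, 95, 19, ∞]
Answer: W*[1][2] = 88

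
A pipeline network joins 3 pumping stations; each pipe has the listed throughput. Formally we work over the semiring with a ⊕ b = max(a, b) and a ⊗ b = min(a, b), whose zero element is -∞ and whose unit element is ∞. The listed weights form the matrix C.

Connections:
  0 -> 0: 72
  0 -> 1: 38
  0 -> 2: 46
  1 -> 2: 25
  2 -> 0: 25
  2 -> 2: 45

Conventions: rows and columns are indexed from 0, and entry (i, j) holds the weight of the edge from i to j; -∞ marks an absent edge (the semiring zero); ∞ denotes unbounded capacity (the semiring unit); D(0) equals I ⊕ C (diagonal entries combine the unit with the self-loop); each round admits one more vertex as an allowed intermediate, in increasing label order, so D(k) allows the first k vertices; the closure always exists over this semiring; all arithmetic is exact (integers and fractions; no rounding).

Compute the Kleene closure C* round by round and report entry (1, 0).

D(0):
  [∞, 38, 46]
  [-∞, ∞, 25]
  [25, -∞, ∞]
D(1):
  [∞, 38, 46]
  [-∞, ∞, 25]
  [25, 25, ∞]
D(2):
  [∞, 38, 46]
  [-∞, ∞, 25]
  [25, 25, ∞]
D(3):
  [∞, 38, 46]
  [25, ∞, 25]
  [25, 25, ∞]
Answer: C*[1][0] = 25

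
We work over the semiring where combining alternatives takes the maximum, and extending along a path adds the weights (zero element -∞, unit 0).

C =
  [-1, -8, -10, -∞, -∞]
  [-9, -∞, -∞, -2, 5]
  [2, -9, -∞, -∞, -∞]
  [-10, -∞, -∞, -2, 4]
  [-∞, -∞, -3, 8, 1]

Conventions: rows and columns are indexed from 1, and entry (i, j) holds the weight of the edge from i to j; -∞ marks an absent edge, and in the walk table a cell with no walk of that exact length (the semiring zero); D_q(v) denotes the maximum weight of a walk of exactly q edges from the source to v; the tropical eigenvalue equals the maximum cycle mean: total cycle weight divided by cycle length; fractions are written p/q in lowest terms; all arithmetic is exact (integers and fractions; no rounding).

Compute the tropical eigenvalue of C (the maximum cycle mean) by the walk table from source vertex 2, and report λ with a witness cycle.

q=0: [-∞, 0, -∞, -∞, -∞]
q=1: [-9, -∞, -∞, -2, 5]
q=2: [-10, -17, 2, 13, 6]
q=3: [4, -7, 3, 14, 17]
q=4: [5, -4, 14, 25, 18]
q=5: [16, 5, 15, 26, 29]
Optimal cycle mean attained by: cycle 4->5->4, total 4 + 8, length 2.
Answer: λ = 6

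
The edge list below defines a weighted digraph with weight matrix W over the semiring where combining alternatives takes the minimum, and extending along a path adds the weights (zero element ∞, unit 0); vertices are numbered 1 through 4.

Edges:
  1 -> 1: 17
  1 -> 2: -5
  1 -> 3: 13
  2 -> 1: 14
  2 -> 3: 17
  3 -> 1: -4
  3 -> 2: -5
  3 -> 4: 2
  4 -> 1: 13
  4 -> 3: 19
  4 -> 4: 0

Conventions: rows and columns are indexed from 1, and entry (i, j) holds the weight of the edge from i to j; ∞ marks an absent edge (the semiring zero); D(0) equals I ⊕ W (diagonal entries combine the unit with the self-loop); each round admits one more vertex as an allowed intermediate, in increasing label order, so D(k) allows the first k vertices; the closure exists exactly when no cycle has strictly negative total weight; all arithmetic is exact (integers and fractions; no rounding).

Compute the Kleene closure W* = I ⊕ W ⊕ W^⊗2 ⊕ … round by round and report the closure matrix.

D(0):
  [0, -5, 13, ∞]
  [14, 0, 17, ∞]
  [-4, -5, 0, 2]
  [13, ∞, 19, 0]
D(1):
  [0, -5, 13, ∞]
  [14, 0, 17, ∞]
  [-4, -9, 0, 2]
  [13, 8, 19, 0]
D(2):
  [0, -5, 12, ∞]
  [14, 0, 17, ∞]
  [-4, -9, 0, 2]
  [13, 8, 19, 0]
D(3):
  [0, -5, 12, 14]
  [13, 0, 17, 19]
  [-4, -9, 0, 2]
  [13, 8, 19, 0]
D(4):
  [0, -5, 12, 14]
  [13, 0, 17, 19]
  [-4, -9, 0, 2]
  [13, 8, 19, 0]
Answer: W* = [[0, -5, 12, 14], [13, 0, 17, 19], [-4, -9, 0, 2], [13, 8, 19, 0]]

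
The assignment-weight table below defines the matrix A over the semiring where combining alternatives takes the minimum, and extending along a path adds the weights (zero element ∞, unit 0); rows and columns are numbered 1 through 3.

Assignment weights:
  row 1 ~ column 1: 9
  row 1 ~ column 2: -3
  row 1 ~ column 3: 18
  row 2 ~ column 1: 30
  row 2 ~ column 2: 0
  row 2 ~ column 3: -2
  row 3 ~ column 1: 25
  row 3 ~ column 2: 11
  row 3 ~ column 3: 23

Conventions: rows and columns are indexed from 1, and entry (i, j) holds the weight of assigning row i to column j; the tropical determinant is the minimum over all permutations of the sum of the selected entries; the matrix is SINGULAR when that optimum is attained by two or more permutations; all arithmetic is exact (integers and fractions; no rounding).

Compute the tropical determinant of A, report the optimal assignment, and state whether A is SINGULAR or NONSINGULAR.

σ = (1, 2, 3): 9 + 0 + 23 = 32
σ = (1, 3, 2): 9 + (-2) + 11 = 18
σ = (2, 1, 3): (-3) + 30 + 23 = 50
σ = (2, 3, 1): (-3) + (-2) + 25 = 20
σ = (3, 1, 2): 18 + 30 + 11 = 59
σ = (3, 2, 1): 18 + 0 + 25 = 43
Optimal value attained by: σ = (1, 3, 2).
Answer: det⊕(A) = 18; verdict: NONSINGULAR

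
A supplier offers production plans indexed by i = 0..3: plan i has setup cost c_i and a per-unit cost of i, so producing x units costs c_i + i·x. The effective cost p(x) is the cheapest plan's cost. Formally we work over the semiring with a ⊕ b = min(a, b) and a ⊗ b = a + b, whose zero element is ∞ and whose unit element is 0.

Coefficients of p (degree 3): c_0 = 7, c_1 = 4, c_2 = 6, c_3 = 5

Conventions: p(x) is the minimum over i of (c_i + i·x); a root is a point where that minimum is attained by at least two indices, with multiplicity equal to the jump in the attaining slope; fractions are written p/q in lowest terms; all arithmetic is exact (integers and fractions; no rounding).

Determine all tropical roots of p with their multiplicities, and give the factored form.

hull edge (i=0, c=7) to (i=1, c=4): slope -3, span 1
hull edge (i=1, c=4) to (i=3, c=5): slope 1/2, span 2
Factored form: p(x) = 5 ⊗ (x ⊕ (-1/2)) ⊗ (x ⊕ (-1/2)) ⊗ (x ⊕ 3)
Answer: roots = -1/2 (mult 2), 3 (mult 1)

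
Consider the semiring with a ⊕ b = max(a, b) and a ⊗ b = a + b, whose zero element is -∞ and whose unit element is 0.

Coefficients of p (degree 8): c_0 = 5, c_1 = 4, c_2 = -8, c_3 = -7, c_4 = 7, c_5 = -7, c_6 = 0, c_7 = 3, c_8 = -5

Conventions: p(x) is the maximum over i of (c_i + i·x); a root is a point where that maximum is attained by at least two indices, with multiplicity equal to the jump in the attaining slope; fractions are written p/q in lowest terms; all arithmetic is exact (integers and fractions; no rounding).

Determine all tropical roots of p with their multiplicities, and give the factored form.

hull edge (i=0, c=5) to (i=4, c=7): slope 1/2, span 4
hull edge (i=4, c=7) to (i=7, c=3): slope -4/3, span 3
hull edge (i=7, c=3) to (i=8, c=-5): slope -8, span 1
Factored form: p(x) = -5 ⊗ (x ⊕ (-1/2)) ⊗ (x ⊕ (-1/2)) ⊗ (x ⊕ (-1/2)) ⊗ (x ⊕ (-1/2)) ⊗ (x ⊕ 4/3) ⊗ (x ⊕ 4/3) ⊗ (x ⊕ 4/3) ⊗ (x ⊕ 8)
Answer: roots = -1/2 (mult 4), 4/3 (mult 3), 8 (mult 1)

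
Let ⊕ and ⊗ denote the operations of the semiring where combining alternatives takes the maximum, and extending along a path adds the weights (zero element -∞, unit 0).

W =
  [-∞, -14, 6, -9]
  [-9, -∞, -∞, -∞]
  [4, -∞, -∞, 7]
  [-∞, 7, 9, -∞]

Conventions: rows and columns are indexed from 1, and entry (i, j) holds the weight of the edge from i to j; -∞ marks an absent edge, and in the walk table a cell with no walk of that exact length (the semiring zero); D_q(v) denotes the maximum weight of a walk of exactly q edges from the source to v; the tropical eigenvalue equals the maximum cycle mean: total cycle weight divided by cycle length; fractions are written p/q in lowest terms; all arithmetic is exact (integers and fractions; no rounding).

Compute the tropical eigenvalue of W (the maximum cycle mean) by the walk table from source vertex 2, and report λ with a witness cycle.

q=0: [-∞, 0, -∞, -∞]
q=1: [-9, -∞, -∞, -∞]
q=2: [-∞, -23, -3, -18]
q=3: [1, -11, -9, 4]
q=4: [-5, 11, 13, -2]
Optimal cycle mean attained by: cycle 3->4->3, total 7 + 9, length 2.
Answer: λ = 8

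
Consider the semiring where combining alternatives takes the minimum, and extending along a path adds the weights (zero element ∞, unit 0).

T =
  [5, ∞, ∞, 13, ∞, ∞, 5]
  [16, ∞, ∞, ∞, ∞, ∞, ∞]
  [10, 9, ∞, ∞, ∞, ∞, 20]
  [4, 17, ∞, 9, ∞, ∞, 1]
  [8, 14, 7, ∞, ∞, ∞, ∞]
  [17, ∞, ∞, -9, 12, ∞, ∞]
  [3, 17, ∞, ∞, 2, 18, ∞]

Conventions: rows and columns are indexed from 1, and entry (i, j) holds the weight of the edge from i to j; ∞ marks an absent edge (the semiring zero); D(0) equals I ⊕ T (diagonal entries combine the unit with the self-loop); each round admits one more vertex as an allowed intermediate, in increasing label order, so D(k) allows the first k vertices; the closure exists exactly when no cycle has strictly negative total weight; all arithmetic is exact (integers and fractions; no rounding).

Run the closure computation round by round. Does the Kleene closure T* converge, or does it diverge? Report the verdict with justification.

D(0):
  [0, ∞, ∞, 13, ∞, ∞, 5]
  [16, 0, ∞, ∞, ∞, ∞, ∞]
  [10, 9, 0, ∞, ∞, ∞, 20]
  [4, 17, ∞, 0, ∞, ∞, 1]
  [8, 14, 7, ∞, 0, ∞, ∞]
  [17, ∞, ∞, -9, 12, 0, ∞]
  [3, 17, ∞, ∞, 2, 18, 0]
D(1):
  [0, ∞, ∞, 13, ∞, ∞, 5]
  [16, 0, ∞, 29, ∞, ∞, 21]
  [10, 9, 0, 23, ∞, ∞, 15]
  [4, 17, ∞, 0, ∞, ∞, 1]
  [8, 14, 7, 21, 0, ∞, 13]
  [17, ∞, ∞, -9, 12, 0, 22]
  [3, 17, ∞, 16, 2, 18, 0]
D(2):
  [0, ∞, ∞, 13, ∞, ∞, 5]
  [16, 0, ∞, 29, ∞, ∞, 21]
  [10, 9, 0, 23, ∞, ∞, 15]
  [4, 17, ∞, 0, ∞, ∞, 1]
  [8, 14, 7, 21, 0, ∞, 13]
  [17, ∞, ∞, -9, 12, 0, 22]
  [3, 17, ∞, 16, 2, 18, 0]
D(3):
  [0, ∞, ∞, 13, ∞, ∞, 5]
  [16, 0, ∞, 29, ∞, ∞, 21]
  [10, 9, 0, 23, ∞, ∞, 15]
  [4, 17, ∞, 0, ∞, ∞, 1]
  [8, 14, 7, 21, 0, ∞, 13]
  [17, ∞, ∞, -9, 12, 0, 22]
  [3, 17, ∞, 16, 2, 18, 0]
D(4):
  [0, 30, ∞, 13, ∞, ∞, 5]
  [16, 0, ∞, 29, ∞, ∞, 21]
  [10, 9, 0, 23, ∞, ∞, 15]
  [4, 17, ∞, 0, ∞, ∞, 1]
  [8, 14, 7, 21, 0, ∞, 13]
  [-5, 8, ∞, -9, 12, 0, -8]
  [3, 17, ∞, 16, 2, 18, 0]
D(5):
  [0, 30, ∞, 13, ∞, ∞, 5]
  [16, 0, ∞, 29, ∞, ∞, 21]
  [10, 9, 0, 23, ∞, ∞, 15]
  [4, 17, ∞, 0, ∞, ∞, 1]
  [8, 14, 7, 21, 0, ∞, 13]
  [-5, 8, 19, -9, 12, 0, -8]
  [3, 16, 9, 16, 2, 18, 0]
D(6):
  [0, 30, ∞, 13, ∞, ∞, 5]
  [16, 0, ∞, 29, ∞, ∞, 21]
  [10, 9, 0, 23, ∞, ∞, 15]
  [4, 17, ∞, 0, ∞, ∞, 1]
  [8, 14, 7, 21, 0, ∞, 13]
  [-5, 8, 19, -9, 12, 0, -8]
  [3, 16, 9, 9, 2, 18, 0]
D(7):
  [0, 21, 14, 13, 7, 23, 5]
  [16, 0, 30, 29, 23, 39, 21]
  [10, 9, 0, 23, 17, 33, 15]
  [4, 17, 10, 0, 3, 19, 1]
  [8, 14, 7, 21, 0, 31, 13]
  [-5, 8, 1, -9, -6, 0, -8]
  [3, 16, 9, 9, 2, 18, 0]
Key observation: every diagonal entry stays at the unit through all rounds, so no improving cycle exists.
Answer: CONVERGES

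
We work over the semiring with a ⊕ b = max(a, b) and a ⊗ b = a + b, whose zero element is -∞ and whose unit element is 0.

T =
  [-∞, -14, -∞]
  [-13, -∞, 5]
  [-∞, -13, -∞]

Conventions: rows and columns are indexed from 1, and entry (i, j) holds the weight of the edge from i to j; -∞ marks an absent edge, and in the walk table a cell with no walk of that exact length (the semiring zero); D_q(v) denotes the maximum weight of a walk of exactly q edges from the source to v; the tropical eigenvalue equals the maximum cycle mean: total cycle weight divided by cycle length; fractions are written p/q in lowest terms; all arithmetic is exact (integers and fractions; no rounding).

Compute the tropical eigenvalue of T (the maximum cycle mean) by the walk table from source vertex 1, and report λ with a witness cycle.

q=0: [0, -∞, -∞]
q=1: [-∞, -14, -∞]
q=2: [-27, -∞, -9]
q=3: [-∞, -22, -∞]
Optimal cycle mean attained by: cycle 2->3->2, total 5 + (-13), length 2.
Answer: λ = -4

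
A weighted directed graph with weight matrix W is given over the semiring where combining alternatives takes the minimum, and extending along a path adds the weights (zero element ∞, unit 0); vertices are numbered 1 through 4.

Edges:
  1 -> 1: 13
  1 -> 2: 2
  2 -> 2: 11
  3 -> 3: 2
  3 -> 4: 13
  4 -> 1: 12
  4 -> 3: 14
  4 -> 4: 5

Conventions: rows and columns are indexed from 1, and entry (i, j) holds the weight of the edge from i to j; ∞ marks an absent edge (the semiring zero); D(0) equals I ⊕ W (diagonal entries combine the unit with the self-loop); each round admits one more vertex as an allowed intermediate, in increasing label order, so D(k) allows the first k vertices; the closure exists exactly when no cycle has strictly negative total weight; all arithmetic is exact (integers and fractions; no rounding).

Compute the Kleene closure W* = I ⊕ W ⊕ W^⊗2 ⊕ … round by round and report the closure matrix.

D(0):
  [0, 2, ∞, ∞]
  [∞, 0, ∞, ∞]
  [∞, ∞, 0, 13]
  [12, ∞, 14, 0]
D(1):
  [0, 2, ∞, ∞]
  [∞, 0, ∞, ∞]
  [∞, ∞, 0, 13]
  [12, 14, 14, 0]
D(2):
  [0, 2, ∞, ∞]
  [∞, 0, ∞, ∞]
  [∞, ∞, 0, 13]
  [12, 14, 14, 0]
D(3):
  [0, 2, ∞, ∞]
  [∞, 0, ∞, ∞]
  [∞, ∞, 0, 13]
  [12, 14, 14, 0]
D(4):
  [0, 2, ∞, ∞]
  [∞, 0, ∞, ∞]
  [25, 27, 0, 13]
  [12, 14, 14, 0]
Answer: W* = [[0, 2, ∞, ∞], [∞, 0, ∞, ∞], [25, 27, 0, 13], [12, 14, 14, 0]]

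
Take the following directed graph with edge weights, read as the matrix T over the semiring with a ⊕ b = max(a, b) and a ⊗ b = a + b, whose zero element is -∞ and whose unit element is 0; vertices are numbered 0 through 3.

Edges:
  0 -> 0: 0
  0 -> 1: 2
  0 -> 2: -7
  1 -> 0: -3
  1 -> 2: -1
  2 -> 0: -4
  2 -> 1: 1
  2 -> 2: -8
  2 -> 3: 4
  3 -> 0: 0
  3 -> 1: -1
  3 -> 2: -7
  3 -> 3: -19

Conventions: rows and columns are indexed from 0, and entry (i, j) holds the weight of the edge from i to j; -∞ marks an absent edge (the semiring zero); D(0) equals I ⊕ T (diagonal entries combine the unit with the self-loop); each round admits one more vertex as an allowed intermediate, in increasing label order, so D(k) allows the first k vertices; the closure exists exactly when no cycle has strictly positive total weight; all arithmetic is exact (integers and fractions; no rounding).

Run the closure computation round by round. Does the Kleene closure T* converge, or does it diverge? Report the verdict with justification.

D(0):
  [0, 2, -7, -∞]
  [-3, 0, -1, -∞]
  [-4, 1, 0, 4]
  [0, -1, -7, 0]
D(1):
  [0, 2, -7, -∞]
  [-3, 0, -1, -∞]
  [-4, 1, 0, 4]
  [0, 2, -7, 0]
D(2):
  [0, 2, 1, -∞]
  [-3, 0, -1, -∞]
  [-2, 1, 0, 4]
  [0, 2, 1, 0]
Detection: at round 3, diagonal entry (3, 3) turns strictly positive.
Key observation: the cycle 3->0->1->2->3 has total weight 0 + 2 + (-1) + 4, which is strictly positive.
Answer: DIVERGES — positive cycle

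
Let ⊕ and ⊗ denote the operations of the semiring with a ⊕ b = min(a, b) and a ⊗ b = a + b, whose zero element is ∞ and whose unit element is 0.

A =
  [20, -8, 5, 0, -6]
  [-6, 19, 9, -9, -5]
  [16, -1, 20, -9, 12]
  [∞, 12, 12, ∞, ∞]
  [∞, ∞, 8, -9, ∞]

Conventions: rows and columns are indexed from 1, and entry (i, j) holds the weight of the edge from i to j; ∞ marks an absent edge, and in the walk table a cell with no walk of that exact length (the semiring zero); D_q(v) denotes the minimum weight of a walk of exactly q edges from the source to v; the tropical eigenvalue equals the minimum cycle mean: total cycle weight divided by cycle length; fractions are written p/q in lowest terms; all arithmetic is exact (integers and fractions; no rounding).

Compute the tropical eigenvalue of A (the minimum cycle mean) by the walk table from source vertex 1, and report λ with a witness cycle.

q=0: [0, ∞, ∞, ∞, ∞]
q=1: [20, -8, 5, 0, -6]
q=2: [-14, 4, 1, -17, -13]
q=3: [-2, -22, -9, -22, -20]
q=4: [-28, -10, -13, -31, -27]
q=5: [-16, -36, -23, -36, -34]
Optimal cycle mean attained by: cycle 1->2->1, total (-8) + (-6), length 2.
Answer: λ = -7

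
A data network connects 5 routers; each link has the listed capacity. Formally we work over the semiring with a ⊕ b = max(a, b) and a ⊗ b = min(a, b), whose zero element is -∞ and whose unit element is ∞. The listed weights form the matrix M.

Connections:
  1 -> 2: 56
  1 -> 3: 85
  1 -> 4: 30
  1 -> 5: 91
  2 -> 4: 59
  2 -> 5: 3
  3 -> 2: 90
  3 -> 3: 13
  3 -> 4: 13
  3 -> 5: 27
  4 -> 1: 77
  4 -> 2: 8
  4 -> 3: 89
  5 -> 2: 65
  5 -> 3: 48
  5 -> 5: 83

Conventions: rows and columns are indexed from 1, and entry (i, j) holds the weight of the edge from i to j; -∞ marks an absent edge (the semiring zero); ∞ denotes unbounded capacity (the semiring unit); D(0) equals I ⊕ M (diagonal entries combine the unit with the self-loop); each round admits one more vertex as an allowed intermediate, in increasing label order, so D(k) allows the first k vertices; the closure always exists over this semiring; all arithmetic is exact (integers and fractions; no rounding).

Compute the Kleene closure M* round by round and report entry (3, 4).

D(0):
  [∞, 56, 85, 30, 91]
  [-∞, ∞, -∞, 59, 3]
  [-∞, 90, ∞, 13, 27]
  [77, 8, 89, ∞, -∞]
  [-∞, 65, 48, -∞, ∞]
D(1):
  [∞, 56, 85, 30, 91]
  [-∞, ∞, -∞, 59, 3]
  [-∞, 90, ∞, 13, 27]
  [77, 56, 89, ∞, 77]
  [-∞, 65, 48, -∞, ∞]
D(2):
  [∞, 56, 85, 56, 91]
  [-∞, ∞, -∞, 59, 3]
  [-∞, 90, ∞, 59, 27]
  [77, 56, 89, ∞, 77]
  [-∞, 65, 48, 59, ∞]
D(3):
  [∞, 85, 85, 59, 91]
  [-∞, ∞, -∞, 59, 3]
  [-∞, 90, ∞, 59, 27]
  [77, 89, 89, ∞, 77]
  [-∞, 65, 48, 59, ∞]
D(4):
  [∞, 85, 85, 59, 91]
  [59, ∞, 59, 59, 59]
  [59, 90, ∞, 59, 59]
  [77, 89, 89, ∞, 77]
  [59, 65, 59, 59, ∞]
D(5):
  [∞, 85, 85, 59, 91]
  [59, ∞, 59, 59, 59]
  [59, 90, ∞, 59, 59]
  [77, 89, 89, ∞, 77]
  [59, 65, 59, 59, ∞]
Answer: M*[3][4] = 59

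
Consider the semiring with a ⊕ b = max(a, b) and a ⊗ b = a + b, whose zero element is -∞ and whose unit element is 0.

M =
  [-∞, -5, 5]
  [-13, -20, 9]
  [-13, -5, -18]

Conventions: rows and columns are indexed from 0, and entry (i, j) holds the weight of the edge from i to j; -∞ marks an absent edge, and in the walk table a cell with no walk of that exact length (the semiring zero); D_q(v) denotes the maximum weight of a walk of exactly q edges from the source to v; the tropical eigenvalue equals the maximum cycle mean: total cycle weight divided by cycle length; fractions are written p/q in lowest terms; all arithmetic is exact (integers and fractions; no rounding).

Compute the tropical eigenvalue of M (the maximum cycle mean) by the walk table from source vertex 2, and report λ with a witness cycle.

q=0: [-∞, -∞, 0]
q=1: [-13, -5, -18]
q=2: [-18, -18, 4]
q=3: [-9, -1, -9]
Optimal cycle mean attained by: cycle 1->2->1, total 9 + (-5), length 2.
Answer: λ = 2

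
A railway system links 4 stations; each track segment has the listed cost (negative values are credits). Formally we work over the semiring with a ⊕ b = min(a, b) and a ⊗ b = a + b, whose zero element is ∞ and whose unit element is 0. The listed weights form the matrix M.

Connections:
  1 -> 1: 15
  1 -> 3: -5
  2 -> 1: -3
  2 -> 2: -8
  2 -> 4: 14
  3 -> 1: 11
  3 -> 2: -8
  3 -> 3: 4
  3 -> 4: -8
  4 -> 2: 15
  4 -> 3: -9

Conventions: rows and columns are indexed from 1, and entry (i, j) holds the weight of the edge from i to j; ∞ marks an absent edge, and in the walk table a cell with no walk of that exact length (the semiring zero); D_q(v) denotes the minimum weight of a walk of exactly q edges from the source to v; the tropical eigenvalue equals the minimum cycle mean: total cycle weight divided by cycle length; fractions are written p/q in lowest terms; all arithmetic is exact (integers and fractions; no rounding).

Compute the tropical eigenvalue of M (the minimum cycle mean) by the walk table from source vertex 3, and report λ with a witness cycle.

q=0: [∞, ∞, 0, ∞]
q=1: [11, -8, 4, -8]
q=2: [-11, -16, -17, -4]
q=3: [-19, -25, -16, -25]
q=4: [-28, -33, -34, -24]
Optimal cycle mean attained by: cycle 3->4->3, total (-8) + (-9), length 2.
Answer: λ = -17/2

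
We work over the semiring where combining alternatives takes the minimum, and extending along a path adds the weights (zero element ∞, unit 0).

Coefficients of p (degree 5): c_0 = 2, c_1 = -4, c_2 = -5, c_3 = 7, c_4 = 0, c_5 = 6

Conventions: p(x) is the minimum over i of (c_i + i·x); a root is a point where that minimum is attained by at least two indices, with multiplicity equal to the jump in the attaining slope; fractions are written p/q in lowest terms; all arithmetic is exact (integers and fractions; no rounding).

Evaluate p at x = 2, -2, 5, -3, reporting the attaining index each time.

p(2) = min(2+0·2=2, -4+1·2=-2, -5+2·2=-1, 7+3·2=13, 0+4·2=8, 6+5·2=16) = -2 (attained by i=1)
p(-2) = min(2+0·(-2)=2, -4+1·(-2)=-6, -5+2·(-2)=-9, 7+3·(-2)=1, 0+4·(-2)=-8, 6+5·(-2)=-4) = -9 (attained by i=2)
p(5) = min(2+0·5=2, -4+1·5=1, -5+2·5=5, 7+3·5=22, 0+4·5=20, 6+5·5=31) = 1 (attained by i=1)
p(-3) = min(2+0·(-3)=2, -4+1·(-3)=-7, -5+2·(-3)=-11, 7+3·(-3)=-2, 0+4·(-3)=-12, 6+5·(-3)=-9) = -12 (attained by i=4)
Answer: p(2) = -2; p(-2) = -9; p(5) = 1; p(-3) = -12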